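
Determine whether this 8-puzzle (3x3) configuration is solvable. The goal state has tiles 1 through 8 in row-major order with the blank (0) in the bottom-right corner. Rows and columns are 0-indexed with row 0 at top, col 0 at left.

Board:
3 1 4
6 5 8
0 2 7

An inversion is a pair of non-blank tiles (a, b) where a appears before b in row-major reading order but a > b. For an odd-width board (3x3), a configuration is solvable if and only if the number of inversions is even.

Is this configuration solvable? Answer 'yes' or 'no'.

Inversions (pairs i<j in row-major order where tile[i] > tile[j] > 0): 8
8 is even, so the puzzle is solvable.

Answer: yes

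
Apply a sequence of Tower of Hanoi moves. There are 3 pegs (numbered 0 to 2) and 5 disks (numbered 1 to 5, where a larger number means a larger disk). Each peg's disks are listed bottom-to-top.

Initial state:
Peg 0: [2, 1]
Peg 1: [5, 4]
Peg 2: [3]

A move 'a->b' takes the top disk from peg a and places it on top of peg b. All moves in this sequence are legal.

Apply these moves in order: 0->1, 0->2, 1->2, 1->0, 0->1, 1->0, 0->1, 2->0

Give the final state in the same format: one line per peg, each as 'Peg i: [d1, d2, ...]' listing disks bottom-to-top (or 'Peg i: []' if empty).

Answer: Peg 0: [1]
Peg 1: [5, 4]
Peg 2: [3, 2]

Derivation:
After move 1 (0->1):
Peg 0: [2]
Peg 1: [5, 4, 1]
Peg 2: [3]

After move 2 (0->2):
Peg 0: []
Peg 1: [5, 4, 1]
Peg 2: [3, 2]

After move 3 (1->2):
Peg 0: []
Peg 1: [5, 4]
Peg 2: [3, 2, 1]

After move 4 (1->0):
Peg 0: [4]
Peg 1: [5]
Peg 2: [3, 2, 1]

After move 5 (0->1):
Peg 0: []
Peg 1: [5, 4]
Peg 2: [3, 2, 1]

After move 6 (1->0):
Peg 0: [4]
Peg 1: [5]
Peg 2: [3, 2, 1]

After move 7 (0->1):
Peg 0: []
Peg 1: [5, 4]
Peg 2: [3, 2, 1]

After move 8 (2->0):
Peg 0: [1]
Peg 1: [5, 4]
Peg 2: [3, 2]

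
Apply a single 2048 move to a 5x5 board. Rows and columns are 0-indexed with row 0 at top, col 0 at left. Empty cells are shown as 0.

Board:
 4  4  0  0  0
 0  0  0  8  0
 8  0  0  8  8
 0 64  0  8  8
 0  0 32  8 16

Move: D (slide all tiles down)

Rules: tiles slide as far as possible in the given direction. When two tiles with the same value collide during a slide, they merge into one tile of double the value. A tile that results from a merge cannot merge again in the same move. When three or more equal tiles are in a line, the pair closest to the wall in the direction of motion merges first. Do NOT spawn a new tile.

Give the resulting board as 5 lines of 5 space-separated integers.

Answer:  0  0  0  0  0
 0  0  0  0  0
 0  0  0  0  0
 4  4  0 16 16
 8 64 32 16 16

Derivation:
Slide down:
col 0: [4, 0, 8, 0, 0] -> [0, 0, 0, 4, 8]
col 1: [4, 0, 0, 64, 0] -> [0, 0, 0, 4, 64]
col 2: [0, 0, 0, 0, 32] -> [0, 0, 0, 0, 32]
col 3: [0, 8, 8, 8, 8] -> [0, 0, 0, 16, 16]
col 4: [0, 0, 8, 8, 16] -> [0, 0, 0, 16, 16]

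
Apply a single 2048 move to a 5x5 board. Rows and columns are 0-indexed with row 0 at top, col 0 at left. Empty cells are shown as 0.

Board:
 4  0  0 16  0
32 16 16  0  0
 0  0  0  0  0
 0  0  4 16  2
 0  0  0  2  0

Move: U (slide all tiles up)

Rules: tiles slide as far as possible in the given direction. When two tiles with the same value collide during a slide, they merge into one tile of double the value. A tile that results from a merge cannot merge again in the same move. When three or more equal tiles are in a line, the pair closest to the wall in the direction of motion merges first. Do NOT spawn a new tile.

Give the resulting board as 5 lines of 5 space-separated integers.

Answer:  4 16 16 32  2
32  0  4  2  0
 0  0  0  0  0
 0  0  0  0  0
 0  0  0  0  0

Derivation:
Slide up:
col 0: [4, 32, 0, 0, 0] -> [4, 32, 0, 0, 0]
col 1: [0, 16, 0, 0, 0] -> [16, 0, 0, 0, 0]
col 2: [0, 16, 0, 4, 0] -> [16, 4, 0, 0, 0]
col 3: [16, 0, 0, 16, 2] -> [32, 2, 0, 0, 0]
col 4: [0, 0, 0, 2, 0] -> [2, 0, 0, 0, 0]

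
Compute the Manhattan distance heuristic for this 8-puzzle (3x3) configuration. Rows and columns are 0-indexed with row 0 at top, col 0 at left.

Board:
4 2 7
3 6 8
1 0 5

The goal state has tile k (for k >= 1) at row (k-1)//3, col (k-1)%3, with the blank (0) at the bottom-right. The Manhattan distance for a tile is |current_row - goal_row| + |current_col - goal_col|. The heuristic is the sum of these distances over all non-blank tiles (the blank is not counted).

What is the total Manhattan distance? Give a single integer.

Answer: 15

Derivation:
Tile 4: (0,0)->(1,0) = 1
Tile 2: (0,1)->(0,1) = 0
Tile 7: (0,2)->(2,0) = 4
Tile 3: (1,0)->(0,2) = 3
Tile 6: (1,1)->(1,2) = 1
Tile 8: (1,2)->(2,1) = 2
Tile 1: (2,0)->(0,0) = 2
Tile 5: (2,2)->(1,1) = 2
Sum: 1 + 0 + 4 + 3 + 1 + 2 + 2 + 2 = 15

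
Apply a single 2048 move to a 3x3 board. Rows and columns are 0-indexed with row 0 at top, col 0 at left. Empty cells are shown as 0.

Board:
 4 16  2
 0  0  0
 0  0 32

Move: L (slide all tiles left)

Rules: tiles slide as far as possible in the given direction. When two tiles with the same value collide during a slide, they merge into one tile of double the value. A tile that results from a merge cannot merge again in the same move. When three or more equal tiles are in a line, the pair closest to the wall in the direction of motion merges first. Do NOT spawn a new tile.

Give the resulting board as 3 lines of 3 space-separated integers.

Slide left:
row 0: [4, 16, 2] -> [4, 16, 2]
row 1: [0, 0, 0] -> [0, 0, 0]
row 2: [0, 0, 32] -> [32, 0, 0]

Answer:  4 16  2
 0  0  0
32  0  0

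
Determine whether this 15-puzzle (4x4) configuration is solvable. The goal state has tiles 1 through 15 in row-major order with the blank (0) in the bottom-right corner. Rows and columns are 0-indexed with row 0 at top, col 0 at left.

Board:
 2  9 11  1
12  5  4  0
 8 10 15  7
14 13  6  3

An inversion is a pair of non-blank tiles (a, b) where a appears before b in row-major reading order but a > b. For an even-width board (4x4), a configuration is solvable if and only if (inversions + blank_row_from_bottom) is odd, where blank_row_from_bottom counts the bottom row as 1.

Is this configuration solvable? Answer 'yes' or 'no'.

Inversions: 45
Blank is in row 1 (0-indexed from top), which is row 3 counting from the bottom (bottom = 1).
45 + 3 = 48, which is even, so the puzzle is not solvable.

Answer: no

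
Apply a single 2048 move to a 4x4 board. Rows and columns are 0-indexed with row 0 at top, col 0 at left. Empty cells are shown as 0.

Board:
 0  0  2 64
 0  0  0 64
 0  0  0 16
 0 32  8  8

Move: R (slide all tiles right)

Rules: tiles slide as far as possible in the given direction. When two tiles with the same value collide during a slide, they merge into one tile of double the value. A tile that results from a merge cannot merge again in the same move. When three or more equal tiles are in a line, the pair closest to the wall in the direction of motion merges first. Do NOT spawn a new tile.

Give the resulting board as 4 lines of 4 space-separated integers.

Answer:  0  0  2 64
 0  0  0 64
 0  0  0 16
 0  0 32 16

Derivation:
Slide right:
row 0: [0, 0, 2, 64] -> [0, 0, 2, 64]
row 1: [0, 0, 0, 64] -> [0, 0, 0, 64]
row 2: [0, 0, 0, 16] -> [0, 0, 0, 16]
row 3: [0, 32, 8, 8] -> [0, 0, 32, 16]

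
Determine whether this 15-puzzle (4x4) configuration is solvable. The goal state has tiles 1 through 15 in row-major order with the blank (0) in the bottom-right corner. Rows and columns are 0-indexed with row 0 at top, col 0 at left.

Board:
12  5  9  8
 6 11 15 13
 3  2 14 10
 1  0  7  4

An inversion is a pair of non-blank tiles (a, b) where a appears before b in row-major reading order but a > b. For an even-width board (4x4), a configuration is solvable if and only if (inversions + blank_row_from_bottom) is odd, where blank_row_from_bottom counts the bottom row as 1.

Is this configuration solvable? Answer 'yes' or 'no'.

Inversions: 63
Blank is in row 3 (0-indexed from top), which is row 1 counting from the bottom (bottom = 1).
63 + 1 = 64, which is even, so the puzzle is not solvable.

Answer: no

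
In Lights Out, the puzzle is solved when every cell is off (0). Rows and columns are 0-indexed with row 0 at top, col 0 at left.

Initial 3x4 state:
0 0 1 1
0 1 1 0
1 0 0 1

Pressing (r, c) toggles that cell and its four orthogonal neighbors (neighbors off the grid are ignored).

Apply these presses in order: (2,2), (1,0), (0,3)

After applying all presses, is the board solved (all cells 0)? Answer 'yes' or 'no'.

Answer: no

Derivation:
After press 1 at (2,2):
0 0 1 1
0 1 0 0
1 1 1 0

After press 2 at (1,0):
1 0 1 1
1 0 0 0
0 1 1 0

After press 3 at (0,3):
1 0 0 0
1 0 0 1
0 1 1 0

Lights still on: 5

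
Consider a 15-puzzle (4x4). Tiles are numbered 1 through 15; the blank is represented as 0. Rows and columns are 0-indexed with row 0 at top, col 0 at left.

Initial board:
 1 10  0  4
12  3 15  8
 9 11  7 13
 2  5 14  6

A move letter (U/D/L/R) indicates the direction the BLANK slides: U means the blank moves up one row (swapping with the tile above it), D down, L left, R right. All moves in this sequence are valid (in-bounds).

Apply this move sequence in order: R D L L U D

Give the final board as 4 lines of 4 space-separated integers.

After move 1 (R):
 1 10  4  0
12  3 15  8
 9 11  7 13
 2  5 14  6

After move 2 (D):
 1 10  4  8
12  3 15  0
 9 11  7 13
 2  5 14  6

After move 3 (L):
 1 10  4  8
12  3  0 15
 9 11  7 13
 2  5 14  6

After move 4 (L):
 1 10  4  8
12  0  3 15
 9 11  7 13
 2  5 14  6

After move 5 (U):
 1  0  4  8
12 10  3 15
 9 11  7 13
 2  5 14  6

After move 6 (D):
 1 10  4  8
12  0  3 15
 9 11  7 13
 2  5 14  6

Answer:  1 10  4  8
12  0  3 15
 9 11  7 13
 2  5 14  6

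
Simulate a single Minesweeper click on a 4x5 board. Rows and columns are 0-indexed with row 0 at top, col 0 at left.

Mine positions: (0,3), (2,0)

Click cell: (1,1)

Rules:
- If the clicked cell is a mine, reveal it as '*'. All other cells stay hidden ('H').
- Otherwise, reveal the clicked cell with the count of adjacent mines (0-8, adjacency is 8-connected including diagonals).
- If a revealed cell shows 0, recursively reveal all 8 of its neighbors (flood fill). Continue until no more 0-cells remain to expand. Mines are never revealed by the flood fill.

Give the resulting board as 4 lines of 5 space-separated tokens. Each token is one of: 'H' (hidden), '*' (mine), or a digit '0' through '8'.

H H H H H
H 1 H H H
H H H H H
H H H H H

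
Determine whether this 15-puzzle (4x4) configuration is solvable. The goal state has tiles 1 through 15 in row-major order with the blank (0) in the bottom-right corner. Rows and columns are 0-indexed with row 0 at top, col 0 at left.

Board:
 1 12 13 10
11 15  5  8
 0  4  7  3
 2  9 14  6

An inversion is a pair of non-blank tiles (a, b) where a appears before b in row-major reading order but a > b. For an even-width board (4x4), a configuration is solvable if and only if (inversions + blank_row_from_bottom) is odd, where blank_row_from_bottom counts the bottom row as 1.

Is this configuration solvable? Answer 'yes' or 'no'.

Inversions: 61
Blank is in row 2 (0-indexed from top), which is row 2 counting from the bottom (bottom = 1).
61 + 2 = 63, which is odd, so the puzzle is solvable.

Answer: yes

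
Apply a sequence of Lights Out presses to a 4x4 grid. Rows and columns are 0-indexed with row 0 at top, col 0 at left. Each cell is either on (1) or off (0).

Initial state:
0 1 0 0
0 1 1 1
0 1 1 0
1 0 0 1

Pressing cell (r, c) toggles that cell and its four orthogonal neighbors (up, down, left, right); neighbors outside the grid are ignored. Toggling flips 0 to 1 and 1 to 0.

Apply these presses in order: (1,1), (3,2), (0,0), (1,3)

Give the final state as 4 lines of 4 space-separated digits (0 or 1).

Answer: 1 1 0 1
0 0 1 0
0 0 0 1
1 1 1 0

Derivation:
After press 1 at (1,1):
0 0 0 0
1 0 0 1
0 0 1 0
1 0 0 1

After press 2 at (3,2):
0 0 0 0
1 0 0 1
0 0 0 0
1 1 1 0

After press 3 at (0,0):
1 1 0 0
0 0 0 1
0 0 0 0
1 1 1 0

After press 4 at (1,3):
1 1 0 1
0 0 1 0
0 0 0 1
1 1 1 0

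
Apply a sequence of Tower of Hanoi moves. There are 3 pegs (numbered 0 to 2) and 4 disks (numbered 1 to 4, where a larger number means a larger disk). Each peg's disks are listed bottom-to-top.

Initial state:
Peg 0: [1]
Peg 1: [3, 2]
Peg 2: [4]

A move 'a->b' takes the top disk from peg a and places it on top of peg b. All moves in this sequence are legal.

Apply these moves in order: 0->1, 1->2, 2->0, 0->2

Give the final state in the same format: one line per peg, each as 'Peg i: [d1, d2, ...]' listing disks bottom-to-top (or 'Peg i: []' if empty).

After move 1 (0->1):
Peg 0: []
Peg 1: [3, 2, 1]
Peg 2: [4]

After move 2 (1->2):
Peg 0: []
Peg 1: [3, 2]
Peg 2: [4, 1]

After move 3 (2->0):
Peg 0: [1]
Peg 1: [3, 2]
Peg 2: [4]

After move 4 (0->2):
Peg 0: []
Peg 1: [3, 2]
Peg 2: [4, 1]

Answer: Peg 0: []
Peg 1: [3, 2]
Peg 2: [4, 1]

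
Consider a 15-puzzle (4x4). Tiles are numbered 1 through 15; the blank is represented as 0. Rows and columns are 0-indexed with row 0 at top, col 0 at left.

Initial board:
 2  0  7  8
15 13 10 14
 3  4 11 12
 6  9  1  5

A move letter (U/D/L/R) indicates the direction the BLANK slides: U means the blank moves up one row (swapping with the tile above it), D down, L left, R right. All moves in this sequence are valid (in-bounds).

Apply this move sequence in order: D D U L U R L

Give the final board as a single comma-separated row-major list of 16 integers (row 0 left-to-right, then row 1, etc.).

Answer: 0, 13, 7, 8, 2, 15, 10, 14, 3, 4, 11, 12, 6, 9, 1, 5

Derivation:
After move 1 (D):
 2 13  7  8
15  0 10 14
 3  4 11 12
 6  9  1  5

After move 2 (D):
 2 13  7  8
15  4 10 14
 3  0 11 12
 6  9  1  5

After move 3 (U):
 2 13  7  8
15  0 10 14
 3  4 11 12
 6  9  1  5

After move 4 (L):
 2 13  7  8
 0 15 10 14
 3  4 11 12
 6  9  1  5

After move 5 (U):
 0 13  7  8
 2 15 10 14
 3  4 11 12
 6  9  1  5

After move 6 (R):
13  0  7  8
 2 15 10 14
 3  4 11 12
 6  9  1  5

After move 7 (L):
 0 13  7  8
 2 15 10 14
 3  4 11 12
 6  9  1  5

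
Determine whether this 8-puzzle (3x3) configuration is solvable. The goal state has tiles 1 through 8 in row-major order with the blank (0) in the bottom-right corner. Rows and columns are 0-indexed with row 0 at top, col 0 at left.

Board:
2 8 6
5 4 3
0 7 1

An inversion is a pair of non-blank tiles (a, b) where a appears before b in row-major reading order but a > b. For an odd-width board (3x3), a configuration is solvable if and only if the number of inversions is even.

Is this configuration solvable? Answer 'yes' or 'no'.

Inversions (pairs i<j in row-major order where tile[i] > tile[j] > 0): 18
18 is even, so the puzzle is solvable.

Answer: yes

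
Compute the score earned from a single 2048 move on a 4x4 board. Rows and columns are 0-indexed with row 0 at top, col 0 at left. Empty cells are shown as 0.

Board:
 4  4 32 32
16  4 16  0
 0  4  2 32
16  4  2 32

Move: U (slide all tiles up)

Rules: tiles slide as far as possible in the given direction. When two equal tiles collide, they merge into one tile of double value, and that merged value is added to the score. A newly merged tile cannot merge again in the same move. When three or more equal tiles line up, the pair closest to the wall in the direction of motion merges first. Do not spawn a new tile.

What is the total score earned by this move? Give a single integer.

Answer: 116

Derivation:
Slide up:
col 0: [4, 16, 0, 16] -> [4, 32, 0, 0]  score +32 (running 32)
col 1: [4, 4, 4, 4] -> [8, 8, 0, 0]  score +16 (running 48)
col 2: [32, 16, 2, 2] -> [32, 16, 4, 0]  score +4 (running 52)
col 3: [32, 0, 32, 32] -> [64, 32, 0, 0]  score +64 (running 116)
Board after move:
 4  8 32 64
32  8 16 32
 0  0  4  0
 0  0  0  0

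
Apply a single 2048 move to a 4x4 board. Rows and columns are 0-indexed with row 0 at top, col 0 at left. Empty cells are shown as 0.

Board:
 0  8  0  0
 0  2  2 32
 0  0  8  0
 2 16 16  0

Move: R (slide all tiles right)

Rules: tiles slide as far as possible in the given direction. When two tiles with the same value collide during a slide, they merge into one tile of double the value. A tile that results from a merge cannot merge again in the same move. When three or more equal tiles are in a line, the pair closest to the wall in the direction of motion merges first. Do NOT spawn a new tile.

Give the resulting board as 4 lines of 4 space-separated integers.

Slide right:
row 0: [0, 8, 0, 0] -> [0, 0, 0, 8]
row 1: [0, 2, 2, 32] -> [0, 0, 4, 32]
row 2: [0, 0, 8, 0] -> [0, 0, 0, 8]
row 3: [2, 16, 16, 0] -> [0, 0, 2, 32]

Answer:  0  0  0  8
 0  0  4 32
 0  0  0  8
 0  0  2 32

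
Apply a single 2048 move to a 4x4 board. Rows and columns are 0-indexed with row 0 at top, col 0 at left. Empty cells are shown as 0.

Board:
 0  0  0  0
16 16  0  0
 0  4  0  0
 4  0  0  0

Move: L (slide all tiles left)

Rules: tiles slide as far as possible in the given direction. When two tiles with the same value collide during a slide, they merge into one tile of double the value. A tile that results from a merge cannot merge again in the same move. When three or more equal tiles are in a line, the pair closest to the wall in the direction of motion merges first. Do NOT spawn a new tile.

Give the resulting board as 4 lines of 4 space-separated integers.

Slide left:
row 0: [0, 0, 0, 0] -> [0, 0, 0, 0]
row 1: [16, 16, 0, 0] -> [32, 0, 0, 0]
row 2: [0, 4, 0, 0] -> [4, 0, 0, 0]
row 3: [4, 0, 0, 0] -> [4, 0, 0, 0]

Answer:  0  0  0  0
32  0  0  0
 4  0  0  0
 4  0  0  0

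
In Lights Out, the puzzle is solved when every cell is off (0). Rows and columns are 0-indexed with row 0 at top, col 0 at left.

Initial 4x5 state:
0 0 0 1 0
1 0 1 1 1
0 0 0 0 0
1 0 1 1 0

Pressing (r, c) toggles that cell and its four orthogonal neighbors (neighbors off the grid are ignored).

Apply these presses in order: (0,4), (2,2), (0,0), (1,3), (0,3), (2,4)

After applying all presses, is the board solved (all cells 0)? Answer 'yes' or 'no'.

Answer: no

Derivation:
After press 1 at (0,4):
0 0 0 0 1
1 0 1 1 0
0 0 0 0 0
1 0 1 1 0

After press 2 at (2,2):
0 0 0 0 1
1 0 0 1 0
0 1 1 1 0
1 0 0 1 0

After press 3 at (0,0):
1 1 0 0 1
0 0 0 1 0
0 1 1 1 0
1 0 0 1 0

After press 4 at (1,3):
1 1 0 1 1
0 0 1 0 1
0 1 1 0 0
1 0 0 1 0

After press 5 at (0,3):
1 1 1 0 0
0 0 1 1 1
0 1 1 0 0
1 0 0 1 0

After press 6 at (2,4):
1 1 1 0 0
0 0 1 1 0
0 1 1 1 1
1 0 0 1 1

Lights still on: 12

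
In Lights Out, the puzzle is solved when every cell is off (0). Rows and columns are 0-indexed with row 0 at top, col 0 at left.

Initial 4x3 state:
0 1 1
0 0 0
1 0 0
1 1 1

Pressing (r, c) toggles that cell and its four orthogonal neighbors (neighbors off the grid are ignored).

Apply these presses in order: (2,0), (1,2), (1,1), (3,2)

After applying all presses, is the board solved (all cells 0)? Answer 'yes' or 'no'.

Answer: yes

Derivation:
After press 1 at (2,0):
0 1 1
1 0 0
0 1 0
0 1 1

After press 2 at (1,2):
0 1 0
1 1 1
0 1 1
0 1 1

After press 3 at (1,1):
0 0 0
0 0 0
0 0 1
0 1 1

After press 4 at (3,2):
0 0 0
0 0 0
0 0 0
0 0 0

Lights still on: 0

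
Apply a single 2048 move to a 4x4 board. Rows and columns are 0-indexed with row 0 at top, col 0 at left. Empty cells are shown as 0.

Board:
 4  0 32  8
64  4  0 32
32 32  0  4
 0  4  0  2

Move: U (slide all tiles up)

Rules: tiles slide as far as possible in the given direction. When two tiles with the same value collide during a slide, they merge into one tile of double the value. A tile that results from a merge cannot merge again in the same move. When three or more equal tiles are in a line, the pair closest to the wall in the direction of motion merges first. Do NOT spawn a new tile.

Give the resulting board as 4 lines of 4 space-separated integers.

Answer:  4  4 32  8
64 32  0 32
32  4  0  4
 0  0  0  2

Derivation:
Slide up:
col 0: [4, 64, 32, 0] -> [4, 64, 32, 0]
col 1: [0, 4, 32, 4] -> [4, 32, 4, 0]
col 2: [32, 0, 0, 0] -> [32, 0, 0, 0]
col 3: [8, 32, 4, 2] -> [8, 32, 4, 2]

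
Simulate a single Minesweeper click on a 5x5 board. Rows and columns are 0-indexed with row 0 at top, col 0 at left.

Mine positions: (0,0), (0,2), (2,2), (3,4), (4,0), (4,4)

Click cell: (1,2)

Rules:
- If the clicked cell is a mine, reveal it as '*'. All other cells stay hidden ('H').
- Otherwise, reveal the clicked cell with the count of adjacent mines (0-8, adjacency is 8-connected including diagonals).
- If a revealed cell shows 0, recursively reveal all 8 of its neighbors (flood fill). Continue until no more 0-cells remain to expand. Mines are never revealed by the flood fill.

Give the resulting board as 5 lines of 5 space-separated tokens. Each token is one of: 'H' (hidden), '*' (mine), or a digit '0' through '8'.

H H H H H
H H 2 H H
H H H H H
H H H H H
H H H H H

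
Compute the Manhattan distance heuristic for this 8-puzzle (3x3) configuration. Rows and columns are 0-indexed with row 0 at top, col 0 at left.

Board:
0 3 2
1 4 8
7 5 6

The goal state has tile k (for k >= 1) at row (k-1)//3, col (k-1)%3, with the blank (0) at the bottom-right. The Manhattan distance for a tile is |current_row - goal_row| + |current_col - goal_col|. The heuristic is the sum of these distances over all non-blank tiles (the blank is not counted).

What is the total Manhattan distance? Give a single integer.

Tile 3: (0,1)->(0,2) = 1
Tile 2: (0,2)->(0,1) = 1
Tile 1: (1,0)->(0,0) = 1
Tile 4: (1,1)->(1,0) = 1
Tile 8: (1,2)->(2,1) = 2
Tile 7: (2,0)->(2,0) = 0
Tile 5: (2,1)->(1,1) = 1
Tile 6: (2,2)->(1,2) = 1
Sum: 1 + 1 + 1 + 1 + 2 + 0 + 1 + 1 = 8

Answer: 8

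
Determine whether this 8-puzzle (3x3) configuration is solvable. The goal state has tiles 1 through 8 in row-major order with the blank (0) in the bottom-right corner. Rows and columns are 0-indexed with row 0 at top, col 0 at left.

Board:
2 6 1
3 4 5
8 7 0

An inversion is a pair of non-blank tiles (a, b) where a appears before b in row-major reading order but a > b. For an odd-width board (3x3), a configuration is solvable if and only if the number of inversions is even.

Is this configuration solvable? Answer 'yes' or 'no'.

Inversions (pairs i<j in row-major order where tile[i] > tile[j] > 0): 6
6 is even, so the puzzle is solvable.

Answer: yes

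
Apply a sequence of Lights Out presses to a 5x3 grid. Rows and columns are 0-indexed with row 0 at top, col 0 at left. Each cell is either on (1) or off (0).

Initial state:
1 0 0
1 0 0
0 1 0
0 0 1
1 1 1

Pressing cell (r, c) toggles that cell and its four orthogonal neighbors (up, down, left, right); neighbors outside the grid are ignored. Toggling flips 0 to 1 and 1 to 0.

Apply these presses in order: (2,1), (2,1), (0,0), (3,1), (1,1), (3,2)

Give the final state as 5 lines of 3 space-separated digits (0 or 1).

Answer: 0 0 0
1 1 1
0 1 1
1 0 1
1 0 0

Derivation:
After press 1 at (2,1):
1 0 0
1 1 0
1 0 1
0 1 1
1 1 1

After press 2 at (2,1):
1 0 0
1 0 0
0 1 0
0 0 1
1 1 1

After press 3 at (0,0):
0 1 0
0 0 0
0 1 0
0 0 1
1 1 1

After press 4 at (3,1):
0 1 0
0 0 0
0 0 0
1 1 0
1 0 1

After press 5 at (1,1):
0 0 0
1 1 1
0 1 0
1 1 0
1 0 1

After press 6 at (3,2):
0 0 0
1 1 1
0 1 1
1 0 1
1 0 0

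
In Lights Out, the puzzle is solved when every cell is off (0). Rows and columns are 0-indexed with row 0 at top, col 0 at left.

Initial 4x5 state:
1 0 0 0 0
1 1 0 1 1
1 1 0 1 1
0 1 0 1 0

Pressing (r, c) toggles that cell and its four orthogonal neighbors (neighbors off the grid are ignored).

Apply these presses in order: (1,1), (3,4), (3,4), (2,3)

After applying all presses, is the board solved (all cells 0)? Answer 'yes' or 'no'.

After press 1 at (1,1):
1 1 0 0 0
0 0 1 1 1
1 0 0 1 1
0 1 0 1 0

After press 2 at (3,4):
1 1 0 0 0
0 0 1 1 1
1 0 0 1 0
0 1 0 0 1

After press 3 at (3,4):
1 1 0 0 0
0 0 1 1 1
1 0 0 1 1
0 1 0 1 0

After press 4 at (2,3):
1 1 0 0 0
0 0 1 0 1
1 0 1 0 0
0 1 0 0 0

Lights still on: 7

Answer: no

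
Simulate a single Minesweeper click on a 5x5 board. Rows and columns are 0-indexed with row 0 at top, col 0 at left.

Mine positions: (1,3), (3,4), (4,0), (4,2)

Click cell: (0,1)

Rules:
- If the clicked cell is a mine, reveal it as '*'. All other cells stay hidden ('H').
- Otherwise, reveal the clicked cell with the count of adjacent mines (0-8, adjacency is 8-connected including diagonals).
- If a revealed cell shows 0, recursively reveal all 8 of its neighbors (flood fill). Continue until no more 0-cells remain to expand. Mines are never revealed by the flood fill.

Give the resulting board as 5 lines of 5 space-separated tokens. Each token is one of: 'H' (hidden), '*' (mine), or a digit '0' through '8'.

0 0 1 H H
0 0 1 H H
0 0 1 H H
1 2 1 H H
H H H H H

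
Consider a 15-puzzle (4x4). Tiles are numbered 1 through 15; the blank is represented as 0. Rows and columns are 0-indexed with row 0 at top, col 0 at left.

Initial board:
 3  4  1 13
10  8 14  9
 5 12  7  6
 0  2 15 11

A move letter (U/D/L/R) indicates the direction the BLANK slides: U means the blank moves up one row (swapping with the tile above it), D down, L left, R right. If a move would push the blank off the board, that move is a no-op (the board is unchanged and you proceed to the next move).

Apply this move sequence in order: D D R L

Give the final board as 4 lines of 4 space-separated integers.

Answer:  3  4  1 13
10  8 14  9
 5 12  7  6
 0  2 15 11

Derivation:
After move 1 (D):
 3  4  1 13
10  8 14  9
 5 12  7  6
 0  2 15 11

After move 2 (D):
 3  4  1 13
10  8 14  9
 5 12  7  6
 0  2 15 11

After move 3 (R):
 3  4  1 13
10  8 14  9
 5 12  7  6
 2  0 15 11

After move 4 (L):
 3  4  1 13
10  8 14  9
 5 12  7  6
 0  2 15 11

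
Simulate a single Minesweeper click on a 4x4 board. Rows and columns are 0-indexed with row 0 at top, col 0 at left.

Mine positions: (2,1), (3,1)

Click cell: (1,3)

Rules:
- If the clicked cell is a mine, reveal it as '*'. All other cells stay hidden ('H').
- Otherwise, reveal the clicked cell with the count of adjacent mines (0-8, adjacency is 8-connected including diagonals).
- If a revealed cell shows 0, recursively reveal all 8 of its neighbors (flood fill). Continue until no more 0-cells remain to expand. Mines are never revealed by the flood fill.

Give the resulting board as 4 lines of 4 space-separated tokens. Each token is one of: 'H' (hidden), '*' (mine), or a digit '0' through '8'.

0 0 0 0
1 1 1 0
H H 2 0
H H 2 0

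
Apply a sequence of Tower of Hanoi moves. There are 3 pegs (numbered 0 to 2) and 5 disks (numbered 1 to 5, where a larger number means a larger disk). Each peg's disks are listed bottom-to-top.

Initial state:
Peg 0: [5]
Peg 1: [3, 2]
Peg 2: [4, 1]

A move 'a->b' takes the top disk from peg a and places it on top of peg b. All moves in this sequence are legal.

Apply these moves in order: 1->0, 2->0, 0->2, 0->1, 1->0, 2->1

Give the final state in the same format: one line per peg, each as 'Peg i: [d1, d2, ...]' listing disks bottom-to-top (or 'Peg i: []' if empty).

Answer: Peg 0: [5, 2]
Peg 1: [3, 1]
Peg 2: [4]

Derivation:
After move 1 (1->0):
Peg 0: [5, 2]
Peg 1: [3]
Peg 2: [4, 1]

After move 2 (2->0):
Peg 0: [5, 2, 1]
Peg 1: [3]
Peg 2: [4]

After move 3 (0->2):
Peg 0: [5, 2]
Peg 1: [3]
Peg 2: [4, 1]

After move 4 (0->1):
Peg 0: [5]
Peg 1: [3, 2]
Peg 2: [4, 1]

After move 5 (1->0):
Peg 0: [5, 2]
Peg 1: [3]
Peg 2: [4, 1]

After move 6 (2->1):
Peg 0: [5, 2]
Peg 1: [3, 1]
Peg 2: [4]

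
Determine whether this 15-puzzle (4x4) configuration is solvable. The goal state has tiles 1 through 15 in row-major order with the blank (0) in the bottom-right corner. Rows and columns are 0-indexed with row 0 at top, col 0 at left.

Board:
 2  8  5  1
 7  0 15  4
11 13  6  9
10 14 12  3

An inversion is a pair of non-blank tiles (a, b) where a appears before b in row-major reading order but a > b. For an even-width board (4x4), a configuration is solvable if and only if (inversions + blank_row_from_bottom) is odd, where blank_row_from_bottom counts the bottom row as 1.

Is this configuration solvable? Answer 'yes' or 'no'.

Answer: yes

Derivation:
Inversions: 38
Blank is in row 1 (0-indexed from top), which is row 3 counting from the bottom (bottom = 1).
38 + 3 = 41, which is odd, so the puzzle is solvable.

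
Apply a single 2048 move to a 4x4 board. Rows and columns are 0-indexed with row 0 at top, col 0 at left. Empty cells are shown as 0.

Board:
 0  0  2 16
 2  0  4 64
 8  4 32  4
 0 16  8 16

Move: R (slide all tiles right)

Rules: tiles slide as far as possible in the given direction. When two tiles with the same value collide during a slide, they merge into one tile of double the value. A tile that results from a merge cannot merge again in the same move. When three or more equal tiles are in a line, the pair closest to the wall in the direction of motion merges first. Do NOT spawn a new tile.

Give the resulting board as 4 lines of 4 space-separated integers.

Slide right:
row 0: [0, 0, 2, 16] -> [0, 0, 2, 16]
row 1: [2, 0, 4, 64] -> [0, 2, 4, 64]
row 2: [8, 4, 32, 4] -> [8, 4, 32, 4]
row 3: [0, 16, 8, 16] -> [0, 16, 8, 16]

Answer:  0  0  2 16
 0  2  4 64
 8  4 32  4
 0 16  8 16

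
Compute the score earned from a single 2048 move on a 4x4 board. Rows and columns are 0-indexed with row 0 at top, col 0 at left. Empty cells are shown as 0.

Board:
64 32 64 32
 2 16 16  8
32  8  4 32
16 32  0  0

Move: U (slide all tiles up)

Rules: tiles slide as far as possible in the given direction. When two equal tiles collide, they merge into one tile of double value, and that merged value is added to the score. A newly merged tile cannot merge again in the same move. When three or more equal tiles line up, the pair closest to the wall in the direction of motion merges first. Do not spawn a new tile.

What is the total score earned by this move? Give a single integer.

Slide up:
col 0: [64, 2, 32, 16] -> [64, 2, 32, 16]  score +0 (running 0)
col 1: [32, 16, 8, 32] -> [32, 16, 8, 32]  score +0 (running 0)
col 2: [64, 16, 4, 0] -> [64, 16, 4, 0]  score +0 (running 0)
col 3: [32, 8, 32, 0] -> [32, 8, 32, 0]  score +0 (running 0)
Board after move:
64 32 64 32
 2 16 16  8
32  8  4 32
16 32  0  0

Answer: 0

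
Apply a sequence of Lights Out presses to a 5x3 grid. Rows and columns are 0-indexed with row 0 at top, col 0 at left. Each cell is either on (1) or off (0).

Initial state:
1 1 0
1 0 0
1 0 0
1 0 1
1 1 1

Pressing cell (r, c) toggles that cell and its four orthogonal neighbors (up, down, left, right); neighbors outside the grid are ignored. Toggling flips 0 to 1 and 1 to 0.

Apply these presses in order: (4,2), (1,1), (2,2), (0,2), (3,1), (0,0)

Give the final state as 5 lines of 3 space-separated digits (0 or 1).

Answer: 0 0 1
1 1 1
1 1 1
0 1 0
1 1 0

Derivation:
After press 1 at (4,2):
1 1 0
1 0 0
1 0 0
1 0 0
1 0 0

After press 2 at (1,1):
1 0 0
0 1 1
1 1 0
1 0 0
1 0 0

After press 3 at (2,2):
1 0 0
0 1 0
1 0 1
1 0 1
1 0 0

After press 4 at (0,2):
1 1 1
0 1 1
1 0 1
1 0 1
1 0 0

After press 5 at (3,1):
1 1 1
0 1 1
1 1 1
0 1 0
1 1 0

After press 6 at (0,0):
0 0 1
1 1 1
1 1 1
0 1 0
1 1 0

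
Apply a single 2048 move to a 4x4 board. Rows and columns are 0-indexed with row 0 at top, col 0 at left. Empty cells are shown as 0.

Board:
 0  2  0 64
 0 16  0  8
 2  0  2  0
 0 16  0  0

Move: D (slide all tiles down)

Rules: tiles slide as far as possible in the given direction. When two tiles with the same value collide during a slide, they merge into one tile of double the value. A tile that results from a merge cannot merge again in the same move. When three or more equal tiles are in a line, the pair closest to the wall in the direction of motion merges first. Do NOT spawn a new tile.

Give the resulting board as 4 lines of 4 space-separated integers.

Slide down:
col 0: [0, 0, 2, 0] -> [0, 0, 0, 2]
col 1: [2, 16, 0, 16] -> [0, 0, 2, 32]
col 2: [0, 0, 2, 0] -> [0, 0, 0, 2]
col 3: [64, 8, 0, 0] -> [0, 0, 64, 8]

Answer:  0  0  0  0
 0  0  0  0
 0  2  0 64
 2 32  2  8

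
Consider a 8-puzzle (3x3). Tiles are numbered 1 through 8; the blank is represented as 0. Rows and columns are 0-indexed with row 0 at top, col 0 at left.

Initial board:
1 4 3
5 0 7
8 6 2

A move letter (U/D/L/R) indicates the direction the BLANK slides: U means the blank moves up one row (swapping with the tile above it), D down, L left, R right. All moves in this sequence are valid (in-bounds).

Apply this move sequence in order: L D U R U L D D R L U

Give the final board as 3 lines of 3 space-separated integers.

Answer: 5 1 3
0 4 7
8 6 2

Derivation:
After move 1 (L):
1 4 3
0 5 7
8 6 2

After move 2 (D):
1 4 3
8 5 7
0 6 2

After move 3 (U):
1 4 3
0 5 7
8 6 2

After move 4 (R):
1 4 3
5 0 7
8 6 2

After move 5 (U):
1 0 3
5 4 7
8 6 2

After move 6 (L):
0 1 3
5 4 7
8 6 2

After move 7 (D):
5 1 3
0 4 7
8 6 2

After move 8 (D):
5 1 3
8 4 7
0 6 2

After move 9 (R):
5 1 3
8 4 7
6 0 2

After move 10 (L):
5 1 3
8 4 7
0 6 2

After move 11 (U):
5 1 3
0 4 7
8 6 2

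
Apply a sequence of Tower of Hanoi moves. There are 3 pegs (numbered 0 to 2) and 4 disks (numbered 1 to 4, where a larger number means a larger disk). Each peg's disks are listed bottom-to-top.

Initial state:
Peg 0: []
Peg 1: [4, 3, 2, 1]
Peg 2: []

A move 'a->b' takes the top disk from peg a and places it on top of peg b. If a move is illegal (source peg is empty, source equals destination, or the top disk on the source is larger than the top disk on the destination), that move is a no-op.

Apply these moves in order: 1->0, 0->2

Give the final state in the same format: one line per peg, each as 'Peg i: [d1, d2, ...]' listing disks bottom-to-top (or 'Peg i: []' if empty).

After move 1 (1->0):
Peg 0: [1]
Peg 1: [4, 3, 2]
Peg 2: []

After move 2 (0->2):
Peg 0: []
Peg 1: [4, 3, 2]
Peg 2: [1]

Answer: Peg 0: []
Peg 1: [4, 3, 2]
Peg 2: [1]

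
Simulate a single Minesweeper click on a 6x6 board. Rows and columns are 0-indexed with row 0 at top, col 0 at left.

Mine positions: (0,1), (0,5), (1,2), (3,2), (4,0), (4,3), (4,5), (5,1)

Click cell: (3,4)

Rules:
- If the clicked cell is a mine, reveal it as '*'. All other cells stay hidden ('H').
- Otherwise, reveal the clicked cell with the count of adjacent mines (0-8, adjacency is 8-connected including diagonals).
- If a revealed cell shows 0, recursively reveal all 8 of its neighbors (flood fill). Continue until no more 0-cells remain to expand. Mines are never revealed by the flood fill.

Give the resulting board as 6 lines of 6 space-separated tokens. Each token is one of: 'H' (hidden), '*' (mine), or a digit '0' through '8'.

H H H H H H
H H H H H H
H H H H H H
H H H H 2 H
H H H H H H
H H H H H H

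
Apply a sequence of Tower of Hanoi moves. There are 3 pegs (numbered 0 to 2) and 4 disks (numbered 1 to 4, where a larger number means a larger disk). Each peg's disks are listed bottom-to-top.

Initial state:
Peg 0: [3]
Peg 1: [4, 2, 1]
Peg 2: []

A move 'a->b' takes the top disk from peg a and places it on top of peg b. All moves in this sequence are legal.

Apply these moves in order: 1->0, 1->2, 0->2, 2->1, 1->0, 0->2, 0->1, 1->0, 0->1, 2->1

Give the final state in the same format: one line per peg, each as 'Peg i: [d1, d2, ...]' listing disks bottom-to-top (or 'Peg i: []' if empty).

After move 1 (1->0):
Peg 0: [3, 1]
Peg 1: [4, 2]
Peg 2: []

After move 2 (1->2):
Peg 0: [3, 1]
Peg 1: [4]
Peg 2: [2]

After move 3 (0->2):
Peg 0: [3]
Peg 1: [4]
Peg 2: [2, 1]

After move 4 (2->1):
Peg 0: [3]
Peg 1: [4, 1]
Peg 2: [2]

After move 5 (1->0):
Peg 0: [3, 1]
Peg 1: [4]
Peg 2: [2]

After move 6 (0->2):
Peg 0: [3]
Peg 1: [4]
Peg 2: [2, 1]

After move 7 (0->1):
Peg 0: []
Peg 1: [4, 3]
Peg 2: [2, 1]

After move 8 (1->0):
Peg 0: [3]
Peg 1: [4]
Peg 2: [2, 1]

After move 9 (0->1):
Peg 0: []
Peg 1: [4, 3]
Peg 2: [2, 1]

After move 10 (2->1):
Peg 0: []
Peg 1: [4, 3, 1]
Peg 2: [2]

Answer: Peg 0: []
Peg 1: [4, 3, 1]
Peg 2: [2]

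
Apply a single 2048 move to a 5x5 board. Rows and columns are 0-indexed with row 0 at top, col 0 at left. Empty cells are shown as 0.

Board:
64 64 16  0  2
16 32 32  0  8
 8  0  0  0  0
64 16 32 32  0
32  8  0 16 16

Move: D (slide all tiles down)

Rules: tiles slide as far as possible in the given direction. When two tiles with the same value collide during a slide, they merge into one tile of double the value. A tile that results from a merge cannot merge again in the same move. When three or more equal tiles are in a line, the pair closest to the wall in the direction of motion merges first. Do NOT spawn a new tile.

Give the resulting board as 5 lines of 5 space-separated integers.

Answer: 64  0  0  0  0
16 64  0  0  0
 8 32  0  0  2
64 16 16 32  8
32  8 64 16 16

Derivation:
Slide down:
col 0: [64, 16, 8, 64, 32] -> [64, 16, 8, 64, 32]
col 1: [64, 32, 0, 16, 8] -> [0, 64, 32, 16, 8]
col 2: [16, 32, 0, 32, 0] -> [0, 0, 0, 16, 64]
col 3: [0, 0, 0, 32, 16] -> [0, 0, 0, 32, 16]
col 4: [2, 8, 0, 0, 16] -> [0, 0, 2, 8, 16]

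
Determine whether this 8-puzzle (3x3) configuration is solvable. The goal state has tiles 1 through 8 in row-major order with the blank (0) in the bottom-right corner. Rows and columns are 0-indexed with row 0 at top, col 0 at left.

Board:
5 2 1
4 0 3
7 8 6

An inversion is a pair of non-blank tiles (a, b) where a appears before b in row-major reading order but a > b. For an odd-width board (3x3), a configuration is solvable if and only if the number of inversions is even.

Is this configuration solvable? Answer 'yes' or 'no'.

Answer: yes

Derivation:
Inversions (pairs i<j in row-major order where tile[i] > tile[j] > 0): 8
8 is even, so the puzzle is solvable.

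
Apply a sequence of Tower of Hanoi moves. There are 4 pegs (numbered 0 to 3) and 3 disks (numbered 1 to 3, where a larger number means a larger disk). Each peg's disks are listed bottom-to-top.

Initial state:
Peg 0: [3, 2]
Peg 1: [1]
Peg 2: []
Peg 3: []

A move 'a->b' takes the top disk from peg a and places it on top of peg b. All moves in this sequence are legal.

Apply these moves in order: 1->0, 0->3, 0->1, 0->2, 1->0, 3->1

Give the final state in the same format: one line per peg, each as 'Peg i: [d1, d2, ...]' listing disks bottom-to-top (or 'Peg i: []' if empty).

After move 1 (1->0):
Peg 0: [3, 2, 1]
Peg 1: []
Peg 2: []
Peg 3: []

After move 2 (0->3):
Peg 0: [3, 2]
Peg 1: []
Peg 2: []
Peg 3: [1]

After move 3 (0->1):
Peg 0: [3]
Peg 1: [2]
Peg 2: []
Peg 3: [1]

After move 4 (0->2):
Peg 0: []
Peg 1: [2]
Peg 2: [3]
Peg 3: [1]

After move 5 (1->0):
Peg 0: [2]
Peg 1: []
Peg 2: [3]
Peg 3: [1]

After move 6 (3->1):
Peg 0: [2]
Peg 1: [1]
Peg 2: [3]
Peg 3: []

Answer: Peg 0: [2]
Peg 1: [1]
Peg 2: [3]
Peg 3: []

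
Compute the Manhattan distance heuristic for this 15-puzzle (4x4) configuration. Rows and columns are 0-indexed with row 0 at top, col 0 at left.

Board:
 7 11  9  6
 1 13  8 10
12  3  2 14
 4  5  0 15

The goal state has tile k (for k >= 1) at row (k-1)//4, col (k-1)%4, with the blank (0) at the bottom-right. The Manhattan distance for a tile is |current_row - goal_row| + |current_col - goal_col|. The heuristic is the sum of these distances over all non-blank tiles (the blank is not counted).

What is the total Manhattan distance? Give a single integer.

Tile 7: (0,0)->(1,2) = 3
Tile 11: (0,1)->(2,2) = 3
Tile 9: (0,2)->(2,0) = 4
Tile 6: (0,3)->(1,1) = 3
Tile 1: (1,0)->(0,0) = 1
Tile 13: (1,1)->(3,0) = 3
Tile 8: (1,2)->(1,3) = 1
Tile 10: (1,3)->(2,1) = 3
Tile 12: (2,0)->(2,3) = 3
Tile 3: (2,1)->(0,2) = 3
Tile 2: (2,2)->(0,1) = 3
Tile 14: (2,3)->(3,1) = 3
Tile 4: (3,0)->(0,3) = 6
Tile 5: (3,1)->(1,0) = 3
Tile 15: (3,3)->(3,2) = 1
Sum: 3 + 3 + 4 + 3 + 1 + 3 + 1 + 3 + 3 + 3 + 3 + 3 + 6 + 3 + 1 = 43

Answer: 43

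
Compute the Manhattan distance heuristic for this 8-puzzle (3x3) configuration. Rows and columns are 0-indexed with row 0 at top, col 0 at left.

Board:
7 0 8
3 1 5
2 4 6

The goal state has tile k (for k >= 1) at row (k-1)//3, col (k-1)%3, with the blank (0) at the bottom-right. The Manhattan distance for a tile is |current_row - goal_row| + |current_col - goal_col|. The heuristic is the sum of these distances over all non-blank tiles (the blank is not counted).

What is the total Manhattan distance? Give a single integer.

Tile 7: (0,0)->(2,0) = 2
Tile 8: (0,2)->(2,1) = 3
Tile 3: (1,0)->(0,2) = 3
Tile 1: (1,1)->(0,0) = 2
Tile 5: (1,2)->(1,1) = 1
Tile 2: (2,0)->(0,1) = 3
Tile 4: (2,1)->(1,0) = 2
Tile 6: (2,2)->(1,2) = 1
Sum: 2 + 3 + 3 + 2 + 1 + 3 + 2 + 1 = 17

Answer: 17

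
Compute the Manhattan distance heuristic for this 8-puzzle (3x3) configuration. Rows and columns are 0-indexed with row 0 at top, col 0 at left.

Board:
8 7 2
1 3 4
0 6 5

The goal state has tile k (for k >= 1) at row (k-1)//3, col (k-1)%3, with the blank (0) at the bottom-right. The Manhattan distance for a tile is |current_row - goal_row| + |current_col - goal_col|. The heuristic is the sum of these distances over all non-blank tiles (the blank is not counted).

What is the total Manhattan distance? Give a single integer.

Answer: 16

Derivation:
Tile 8: (0,0)->(2,1) = 3
Tile 7: (0,1)->(2,0) = 3
Tile 2: (0,2)->(0,1) = 1
Tile 1: (1,0)->(0,0) = 1
Tile 3: (1,1)->(0,2) = 2
Tile 4: (1,2)->(1,0) = 2
Tile 6: (2,1)->(1,2) = 2
Tile 5: (2,2)->(1,1) = 2
Sum: 3 + 3 + 1 + 1 + 2 + 2 + 2 + 2 = 16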